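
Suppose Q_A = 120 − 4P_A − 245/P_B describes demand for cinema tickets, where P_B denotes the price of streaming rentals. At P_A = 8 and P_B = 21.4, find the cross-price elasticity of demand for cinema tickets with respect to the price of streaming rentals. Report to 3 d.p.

At P_A = 8 and P_B = 21.4: Q_A = 76.551.
∂Q_A/∂P_B = 245/P_B² = 0.5350.
ε = (∂Q_A/∂P_B)(P_B/Q_A) = 0.5350 × (21.4/76.551) ≈ 0.150.

0.150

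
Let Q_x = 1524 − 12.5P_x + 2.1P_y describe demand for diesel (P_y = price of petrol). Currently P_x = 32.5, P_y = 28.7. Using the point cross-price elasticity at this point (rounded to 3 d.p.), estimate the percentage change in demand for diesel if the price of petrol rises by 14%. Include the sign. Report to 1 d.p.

0.7%

At P_x = 32.5, P_y = 28.7: Q_x = 1178.02.
∂Q_x/∂P_y = 2.1.
ε = (∂Q_x/∂P_y)(P_y/Q_x) = 2.1000 × 28.7/1178.02 ≈ 0.051.
%ΔQ_x ≈ ε × %ΔP_y = 0.051 × (14%) = 0.7%.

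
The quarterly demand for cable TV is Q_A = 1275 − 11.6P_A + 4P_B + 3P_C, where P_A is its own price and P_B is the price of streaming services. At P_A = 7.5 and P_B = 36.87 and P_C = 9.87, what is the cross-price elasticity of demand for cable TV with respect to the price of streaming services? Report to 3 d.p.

At P_A = 7.5 and P_B = 36.87 and P_C = 9.87: Q_A = 1365.09.
∂Q_A/∂P_B = 4.
ε = (∂Q_A/∂P_B)(P_B/Q_A) = 4 × (36.87/1365.09) ≈ 0.108.

0.108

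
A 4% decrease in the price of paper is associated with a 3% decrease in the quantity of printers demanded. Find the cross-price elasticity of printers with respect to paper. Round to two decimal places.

0.75

ε = (%ΔQ of printers) / (%ΔP of paper) = (-3%) / (-4%) ≈ 0.75.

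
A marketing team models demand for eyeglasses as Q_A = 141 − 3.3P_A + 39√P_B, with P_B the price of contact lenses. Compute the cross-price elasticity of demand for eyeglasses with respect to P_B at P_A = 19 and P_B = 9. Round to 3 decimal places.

At P_A = 19 and P_B = 9: Q_A = 195.3.
∂Q_A/∂P_B = 39/(2√P_B) = 39/(2√9) = 6.5000.
ε = (∂Q_A/∂P_B)(P_B/Q_A) = 6.5000 × (9/195.3) ≈ 0.300.
ε > 0: substitutes.

0.300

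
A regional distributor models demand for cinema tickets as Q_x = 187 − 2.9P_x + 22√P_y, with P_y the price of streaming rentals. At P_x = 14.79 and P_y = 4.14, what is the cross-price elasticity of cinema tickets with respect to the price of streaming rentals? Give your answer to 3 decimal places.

At P_x = 14.79 and P_y = 4.14: Q_x = 188.872.
∂Q_x/∂P_y = 22/(2√P_y) = 22/(2√4.14) = 5.4062.
ε = (∂Q_x/∂P_y)(P_y/Q_x) = 5.4062 × (4.14/188.872) ≈ 0.119.
ε > 0: substitutes.

0.119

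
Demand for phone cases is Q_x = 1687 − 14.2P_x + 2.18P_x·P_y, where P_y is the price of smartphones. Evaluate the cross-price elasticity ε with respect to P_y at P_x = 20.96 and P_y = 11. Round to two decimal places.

0.27

At P_x = 20.96 and P_y = 11: Q_x = 1891.989.
∂Q_x/∂P_y = 2.18P_x = 2.18(20.96) = 45.6928.
ε = (∂Q_x/∂P_y)(P_y/Q_x) = 45.6928 × (11/1891.989) ≈ 0.27.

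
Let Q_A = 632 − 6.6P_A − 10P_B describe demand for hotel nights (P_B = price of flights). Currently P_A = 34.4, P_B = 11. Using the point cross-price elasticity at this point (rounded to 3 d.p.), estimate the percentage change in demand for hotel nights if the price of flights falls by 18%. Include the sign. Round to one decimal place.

At P_A = 34.4, P_B = 11: Q_A = 294.96.
∂Q_A/∂P_B = -10.
ε = (∂Q_A/∂P_B)(P_B/Q_A) = -10.0000 × 11/294.96 ≈ -0.373.
%ΔQ_A ≈ ε × %ΔP_B = -0.373 × (-18%) = 6.7%.

6.7%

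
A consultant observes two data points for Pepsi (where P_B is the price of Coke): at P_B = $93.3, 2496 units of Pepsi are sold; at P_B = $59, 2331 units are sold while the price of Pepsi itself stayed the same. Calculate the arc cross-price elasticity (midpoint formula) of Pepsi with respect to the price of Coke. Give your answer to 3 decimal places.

0.152

ΔQ_A = 2331 − 2496 = -165; ΔP_B = 59 − 93.3 = -34.3.
Midpoints: Q̄_A = 2413.5, P̄_B = 76.15.
ε = (ΔQ_A/Q̄_A)/(ΔP_B/P̄_B) = (-165/2413.5)/(-34.3/76.15) ≈ 0.152.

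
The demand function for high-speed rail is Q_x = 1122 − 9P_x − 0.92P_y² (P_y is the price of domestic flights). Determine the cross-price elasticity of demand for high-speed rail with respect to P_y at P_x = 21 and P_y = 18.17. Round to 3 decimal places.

At P_x = 21 and P_y = 18.17: Q_x = 629.263.
∂Q_x/∂P_y = -1.84P_y = -1.84(18.17) = -33.4328.
ε = (∂Q_x/∂P_y)(P_y/Q_x) = -33.4328 × (18.17/629.263) ≈ -0.965.
ε < 0: complements.

-0.965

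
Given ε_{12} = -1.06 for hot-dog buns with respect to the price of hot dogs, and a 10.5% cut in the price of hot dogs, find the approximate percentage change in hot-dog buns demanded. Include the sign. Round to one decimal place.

%ΔQ ≈ ε × %ΔP of hot dogs = -1.06 × (-10.5%) = 11.1%.
Demand for hot-dog buns rises by about 11.1%.

11.1%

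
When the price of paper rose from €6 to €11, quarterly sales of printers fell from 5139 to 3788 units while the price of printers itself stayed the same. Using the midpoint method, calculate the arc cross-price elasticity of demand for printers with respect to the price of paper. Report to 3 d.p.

ΔQ_A = 3788 − 5139 = -1351; ΔP_B = 11 − 6 = 5.
Midpoints: Q̄_A = 4463.5, P̄_B = 8.50.
ε = (ΔQ_A/Q̄_A)/(ΔP_B/P̄_B) = (-1351/4463.5)/(5/8.50) ≈ -0.515.

-0.515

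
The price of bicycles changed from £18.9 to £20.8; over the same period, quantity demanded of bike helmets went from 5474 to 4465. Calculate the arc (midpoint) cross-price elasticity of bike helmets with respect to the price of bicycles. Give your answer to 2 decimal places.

ΔQ_A = 4465 − 5474 = -1009; ΔP_B = 20.8 − 18.9 = 1.9.
Midpoints: Q̄_A = 4969.5, P̄_B = 19.85.
ε = (ΔQ_A/Q̄_A)/(ΔP_B/P̄_B) = (-1009/4969.5)/(1.9/19.85) ≈ -2.12.

-2.12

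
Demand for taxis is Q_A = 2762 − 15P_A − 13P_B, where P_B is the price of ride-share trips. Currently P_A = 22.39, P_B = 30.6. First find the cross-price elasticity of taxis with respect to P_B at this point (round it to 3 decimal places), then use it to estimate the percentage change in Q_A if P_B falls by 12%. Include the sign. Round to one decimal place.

2.4%

At P_A = 22.39, P_B = 30.6: Q_A = 2028.35.
∂Q_A/∂P_B = -13.
ε = (∂Q_A/∂P_B)(P_B/Q_A) = -13.0000 × 30.6/2028.35 ≈ -0.196.
%ΔQ_A ≈ ε × %ΔP_B = -0.196 × (-12%) = 2.4%.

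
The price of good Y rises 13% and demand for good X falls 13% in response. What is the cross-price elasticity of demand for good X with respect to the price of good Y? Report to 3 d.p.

-1.000

ε = (%ΔQ of good X) / (%ΔP of good Y) = (-13%) / (13%) ≈ -1.000.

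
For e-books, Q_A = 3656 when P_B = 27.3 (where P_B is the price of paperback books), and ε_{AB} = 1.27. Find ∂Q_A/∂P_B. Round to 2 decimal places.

ε = (∂Q_A/∂P_B)·(P_B/Q_A) ⇒ ∂Q_A/∂P_B = ε·Q_A/P_B = 1.27 × 3656/27.3 ≈ 170.08.

170.08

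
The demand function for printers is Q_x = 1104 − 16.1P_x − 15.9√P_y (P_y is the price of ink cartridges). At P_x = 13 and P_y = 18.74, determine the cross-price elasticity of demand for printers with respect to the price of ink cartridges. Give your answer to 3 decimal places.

At P_x = 13 and P_y = 18.74: Q_x = 825.869.
∂Q_x/∂P_y = -15.9/(2√P_y) = -15.9/(2√18.74) = -1.8365.
ε = (∂Q_x/∂P_y)(P_y/Q_x) = -1.8365 × (18.74/825.869) ≈ -0.042.

-0.042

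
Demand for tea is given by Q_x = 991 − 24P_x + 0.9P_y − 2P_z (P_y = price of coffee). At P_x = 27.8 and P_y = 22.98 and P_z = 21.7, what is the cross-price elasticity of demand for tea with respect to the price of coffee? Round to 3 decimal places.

0.069

At P_x = 27.8 and P_y = 22.98 and P_z = 21.7: Q_x = 301.082.
∂Q_x/∂P_y = 0.9.
ε = (∂Q_x/∂P_y)(P_y/Q_x) = 0.9 × (22.98/301.082) ≈ 0.069.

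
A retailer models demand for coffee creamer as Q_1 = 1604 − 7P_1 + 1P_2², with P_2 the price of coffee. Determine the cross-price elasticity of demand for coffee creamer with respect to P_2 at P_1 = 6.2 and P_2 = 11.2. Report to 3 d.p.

At P_1 = 6.2 and P_2 = 11.2: Q_1 = 1686.04.
∂Q_1/∂P_2 = 2P_2 = 2(11.2) = 22.4000.
ε = (∂Q_1/∂P_2)(P_2/Q_1) = 22.4000 × (11.2/1686.04) ≈ 0.149.
ε > 0: substitutes.

0.149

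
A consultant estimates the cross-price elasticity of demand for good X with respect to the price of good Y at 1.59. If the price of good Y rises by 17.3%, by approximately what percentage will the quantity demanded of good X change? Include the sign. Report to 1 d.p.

27.5%

%ΔQ ≈ ε × %ΔP of good Y = 1.59 × (17.3%) = 27.5%.
Demand for good X rises by about 27.5%.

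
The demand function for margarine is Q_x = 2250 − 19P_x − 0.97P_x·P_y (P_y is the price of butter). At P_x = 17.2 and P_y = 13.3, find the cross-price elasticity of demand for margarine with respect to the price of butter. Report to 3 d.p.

-0.130

At P_x = 17.2 and P_y = 13.3: Q_x = 1701.303.
∂Q_x/∂P_y = -0.97P_x = -0.97(17.2) = -16.6840.
ε = (∂Q_x/∂P_y)(P_y/Q_x) = -16.6840 × (13.3/1701.303) ≈ -0.130.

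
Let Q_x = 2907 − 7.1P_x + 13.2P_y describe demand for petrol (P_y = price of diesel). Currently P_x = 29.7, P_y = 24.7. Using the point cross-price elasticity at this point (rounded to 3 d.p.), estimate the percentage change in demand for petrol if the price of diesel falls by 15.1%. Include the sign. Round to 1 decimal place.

At P_x = 29.7, P_y = 24.7: Q_x = 3022.17.
∂Q_x/∂P_y = 13.2.
ε = (∂Q_x/∂P_y)(P_y/Q_x) = 13.2000 × 24.7/3022.17 ≈ 0.108.
%ΔQ_x ≈ ε × %ΔP_y = 0.108 × (-15.1%) = -1.6%.

-1.6%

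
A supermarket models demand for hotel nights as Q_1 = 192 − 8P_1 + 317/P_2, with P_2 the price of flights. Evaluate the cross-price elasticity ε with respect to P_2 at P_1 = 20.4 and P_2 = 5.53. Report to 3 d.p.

-0.666

At P_1 = 20.4 and P_2 = 5.53: Q_1 = 86.124.
∂Q_1/∂P_2 = −317/P_2² = -10.3659.
ε = (∂Q_1/∂P_2)(P_2/Q_1) = -10.3659 × (5.53/86.124) ≈ -0.666.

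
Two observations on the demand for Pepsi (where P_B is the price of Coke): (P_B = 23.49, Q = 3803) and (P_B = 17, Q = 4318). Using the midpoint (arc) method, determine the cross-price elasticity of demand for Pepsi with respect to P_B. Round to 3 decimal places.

-0.396

ΔQ_A = 4318 − 3803 = 515; ΔP_B = 17 − 23.49 = -6.49.
Midpoints: Q̄_A = 4060.5, P̄_B = 20.24.
ε = (ΔQ_A/Q̄_A)/(ΔP_B/P̄_B) = (515/4060.5)/(-6.49/20.24) ≈ -0.396.
ε < 0: Pepsi and Coke are complements.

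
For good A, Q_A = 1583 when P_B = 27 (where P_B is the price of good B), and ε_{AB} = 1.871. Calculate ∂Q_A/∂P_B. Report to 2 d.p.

ε = (∂Q_A/∂P_B)·(P_B/Q_A) ⇒ ∂Q_A/∂P_B = ε·Q_A/P_B = 1.871 × 1583/27 ≈ 109.70.

109.70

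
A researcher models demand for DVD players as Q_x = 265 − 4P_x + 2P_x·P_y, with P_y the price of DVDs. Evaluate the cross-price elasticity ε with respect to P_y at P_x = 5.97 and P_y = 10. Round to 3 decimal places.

At P_x = 5.97 and P_y = 10: Q_x = 360.52.
∂Q_x/∂P_y = 2P_x = 2(5.97) = 11.9400.
ε = (∂Q_x/∂P_y)(P_y/Q_x) = 11.9400 × (10/360.52) ≈ 0.331.

0.331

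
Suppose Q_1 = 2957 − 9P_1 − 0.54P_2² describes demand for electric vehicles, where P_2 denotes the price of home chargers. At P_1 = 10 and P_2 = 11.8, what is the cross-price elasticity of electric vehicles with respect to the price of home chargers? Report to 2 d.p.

At P_1 = 10 and P_2 = 11.8: Q_1 = 2791.810.
∂Q_1/∂P_2 = -1.08P_2 = -1.08(11.8) = -12.7440.
ε = (∂Q_1/∂P_2)(P_2/Q_1) = -12.7440 × (11.8/2791.810) ≈ -0.05.
ε < 0: complements.

-0.05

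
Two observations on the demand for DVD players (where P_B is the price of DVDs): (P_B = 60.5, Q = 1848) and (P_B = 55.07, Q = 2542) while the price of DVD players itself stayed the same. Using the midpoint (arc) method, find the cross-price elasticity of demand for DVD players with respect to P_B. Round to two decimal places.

-3.36

ΔQ_A = 2542 − 1848 = 694; ΔP_B = 55.07 − 60.5 = -5.43.
Midpoints: Q̄_A = 2195.0, P̄_B = 57.78.
ε = (ΔQ_A/Q̄_A)/(ΔP_B/P̄_B) = (694/2195.0)/(-5.43/57.78) ≈ -3.36.
ε < 0: DVD players and DVDs are complements.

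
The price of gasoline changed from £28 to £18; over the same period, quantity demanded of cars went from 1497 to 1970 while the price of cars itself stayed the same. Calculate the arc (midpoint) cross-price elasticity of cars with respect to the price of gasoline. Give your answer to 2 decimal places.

-0.63

ΔQ_A = 1970 − 1497 = 473; ΔP_B = 18 − 28 = -10.
Midpoints: Q̄_A = 1733.5, P̄_B = 23.00.
ε = (ΔQ_A/Q̄_A)/(ΔP_B/P̄_B) = (473/1733.5)/(-10/23.00) ≈ -0.63.
ε < 0: cars and gasoline are complements.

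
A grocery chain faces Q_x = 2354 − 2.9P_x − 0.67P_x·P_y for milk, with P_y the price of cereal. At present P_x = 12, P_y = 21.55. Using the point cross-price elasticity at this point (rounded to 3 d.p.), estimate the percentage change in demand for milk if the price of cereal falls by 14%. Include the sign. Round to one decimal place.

At P_x = 12, P_y = 21.55: Q_x = 2145.938.
∂Q_x/∂P_y = -0.67P_x = -8.0400.
ε = (∂Q_x/∂P_y)(P_y/Q_x) = -8.0400 × 21.55/2145.938 ≈ -0.081.
%ΔQ_x ≈ ε × %ΔP_y = -0.081 × (-14%) = 1.1%.

1.1%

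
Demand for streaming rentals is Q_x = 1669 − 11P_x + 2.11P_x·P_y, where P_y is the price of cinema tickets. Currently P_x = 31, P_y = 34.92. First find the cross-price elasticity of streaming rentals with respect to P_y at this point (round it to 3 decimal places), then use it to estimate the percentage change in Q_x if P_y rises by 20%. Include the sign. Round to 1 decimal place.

12.6%

At P_x = 31, P_y = 34.92: Q_x = 3612.117.
∂Q_x/∂P_y = 2.11P_x = 65.4100.
ε = (∂Q_x/∂P_y)(P_y/Q_x) = 65.4100 × 34.92/3612.117 ≈ 0.632.
%ΔQ_x ≈ ε × %ΔP_y = 0.632 × (20%) = 12.6%.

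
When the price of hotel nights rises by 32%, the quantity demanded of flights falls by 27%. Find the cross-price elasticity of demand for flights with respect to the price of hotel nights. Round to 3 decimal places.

ε = (%ΔQ of flights) / (%ΔP of hotel nights) = (-27%) / (32%) ≈ -0.844.
Negative cross-price elasticity: complements.

-0.844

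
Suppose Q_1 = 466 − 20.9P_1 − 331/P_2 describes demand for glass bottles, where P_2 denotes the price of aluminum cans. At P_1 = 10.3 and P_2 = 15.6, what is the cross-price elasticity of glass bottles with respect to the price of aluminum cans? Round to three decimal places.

At P_1 = 10.3 and P_2 = 15.6: Q_1 = 229.512.
∂Q_1/∂P_2 = 331/P_2² = 1.3601.
ε = (∂Q_1/∂P_2)(P_2/Q_1) = 1.3601 × (15.6/229.512) ≈ 0.092.
ε > 0: substitutes.

0.092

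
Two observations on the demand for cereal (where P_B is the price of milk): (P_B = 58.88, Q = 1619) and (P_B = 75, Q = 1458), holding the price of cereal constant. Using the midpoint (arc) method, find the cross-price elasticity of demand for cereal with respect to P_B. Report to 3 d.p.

ΔQ_A = 1458 − 1619 = -161; ΔP_B = 75 − 58.88 = 16.12.
Midpoints: Q̄_A = 1538.5, P̄_B = 66.94.
ε = (ΔQ_A/Q̄_A)/(ΔP_B/P̄_B) = (-161/1538.5)/(16.12/66.94) ≈ -0.435.

-0.435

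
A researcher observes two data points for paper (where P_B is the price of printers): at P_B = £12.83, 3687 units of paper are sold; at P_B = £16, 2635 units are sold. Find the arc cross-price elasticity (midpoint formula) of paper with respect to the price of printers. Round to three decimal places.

ΔQ_A = 2635 − 3687 = -1052; ΔP_B = 16 − 12.83 = 3.17.
Midpoints: Q̄_A = 3161.0, P̄_B = 14.41.
ε = (ΔQ_A/Q̄_A)/(ΔP_B/P̄_B) = (-1052/3161.0)/(3.17/14.41) ≈ -1.513.
ε < 0: paper and printers are complements.

-1.513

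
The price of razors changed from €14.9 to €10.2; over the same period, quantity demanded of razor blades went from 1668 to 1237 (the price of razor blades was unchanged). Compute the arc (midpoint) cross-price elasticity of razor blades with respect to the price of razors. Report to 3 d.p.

0.792

ΔQ_A = 1237 − 1668 = -431; ΔP_B = 10.2 − 14.9 = -4.7.
Midpoints: Q̄_A = 1452.5, P̄_B = 12.55.
ε = (ΔQ_A/Q̄_A)/(ΔP_B/P̄_B) = (-431/1452.5)/(-4.7/12.55) ≈ 0.792.
ε > 0: razor blades and razors are substitutes.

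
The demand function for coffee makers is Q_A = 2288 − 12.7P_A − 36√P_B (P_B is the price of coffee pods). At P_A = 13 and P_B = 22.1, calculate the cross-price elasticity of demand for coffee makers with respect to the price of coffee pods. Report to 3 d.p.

-0.043

At P_A = 13 and P_B = 22.1: Q_A = 1953.662.
∂Q_A/∂P_B = -36/(2√P_B) = -36/(2√22.1) = -3.8289.
ε = (∂Q_A/∂P_B)(P_B/Q_A) = -3.8289 × (22.1/1953.662) ≈ -0.043.
ε < 0: complements.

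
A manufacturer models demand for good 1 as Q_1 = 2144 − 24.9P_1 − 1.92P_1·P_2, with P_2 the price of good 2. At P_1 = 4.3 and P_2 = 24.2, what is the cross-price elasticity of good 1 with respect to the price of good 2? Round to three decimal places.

-0.109

At P_1 = 4.3 and P_2 = 24.2: Q_1 = 1837.135.
∂Q_1/∂P_2 = -1.92P_1 = -1.92(4.3) = -8.2560.
ε = (∂Q_1/∂P_2)(P_2/Q_1) = -8.2560 × (24.2/1837.135) ≈ -0.109.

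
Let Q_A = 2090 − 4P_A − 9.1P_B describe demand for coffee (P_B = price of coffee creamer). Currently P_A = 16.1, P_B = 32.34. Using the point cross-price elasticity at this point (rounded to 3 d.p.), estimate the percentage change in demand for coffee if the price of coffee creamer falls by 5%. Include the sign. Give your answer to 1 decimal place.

0.9%

At P_A = 16.1, P_B = 32.34: Q_A = 1731.306.
∂Q_A/∂P_B = -9.1.
ε = (∂Q_A/∂P_B)(P_B/Q_A) = -9.1000 × 32.34/1731.306 ≈ -0.170.
%ΔQ_A ≈ ε × %ΔP_B = -0.170 × (-5%) = 0.9%.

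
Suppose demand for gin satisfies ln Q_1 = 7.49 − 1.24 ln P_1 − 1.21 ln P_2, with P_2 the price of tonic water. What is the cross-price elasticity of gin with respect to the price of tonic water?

-1.21

In a log-linear (constant-elasticity) demand function, the coefficient on ln P_2 is the cross-price elasticity.
ε = -1.21. Negative, so gin and tonic water are complements.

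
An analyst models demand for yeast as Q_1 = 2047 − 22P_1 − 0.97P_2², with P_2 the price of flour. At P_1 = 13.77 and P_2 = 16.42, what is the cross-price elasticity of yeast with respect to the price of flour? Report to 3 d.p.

-0.353

At P_1 = 13.77 and P_2 = 16.42: Q_1 = 1482.532.
∂Q_1/∂P_2 = -1.94P_2 = -1.94(16.42) = -31.8548.
ε = (∂Q_1/∂P_2)(P_2/Q_1) = -31.8548 × (16.42/1482.532) ≈ -0.353.
ε < 0: complements.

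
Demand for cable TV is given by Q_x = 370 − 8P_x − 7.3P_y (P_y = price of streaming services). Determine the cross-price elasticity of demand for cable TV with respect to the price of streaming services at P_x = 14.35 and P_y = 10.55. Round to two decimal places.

-0.43

At P_x = 14.35 and P_y = 10.55: Q_x = 178.185.
∂Q_x/∂P_y = -7.3.
ε = (∂Q_x/∂P_y)(P_y/Q_x) = -7.3 × (10.55/178.185) ≈ -0.43.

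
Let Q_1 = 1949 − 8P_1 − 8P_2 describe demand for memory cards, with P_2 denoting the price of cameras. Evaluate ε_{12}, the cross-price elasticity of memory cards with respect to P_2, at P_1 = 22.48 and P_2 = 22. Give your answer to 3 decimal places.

-0.110

At P_1 = 22.48 and P_2 = 22: Q_1 = 1593.16.
∂Q_1/∂P_2 = -8.
ε = (∂Q_1/∂P_2)(P_2/Q_1) = -8 × (22/1593.16) ≈ -0.110.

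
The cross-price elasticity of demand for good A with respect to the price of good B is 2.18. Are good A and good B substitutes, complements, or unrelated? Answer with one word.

ε = 2.18 > 0, so a higher price of good B raises demand for good A: substitutes.

substitutes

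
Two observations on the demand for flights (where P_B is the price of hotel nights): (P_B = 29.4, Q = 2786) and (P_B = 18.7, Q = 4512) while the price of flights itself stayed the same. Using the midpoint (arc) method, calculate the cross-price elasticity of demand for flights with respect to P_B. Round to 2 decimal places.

ΔQ_A = 4512 − 2786 = 1726; ΔP_B = 18.7 − 29.4 = -10.7.
Midpoints: Q̄_A = 3649.0, P̄_B = 24.05.
ε = (ΔQ_A/Q̄_A)/(ΔP_B/P̄_B) = (1726/3649.0)/(-10.7/24.05) ≈ -1.06.
ε < 0: flights and hotel nights are complements.

-1.06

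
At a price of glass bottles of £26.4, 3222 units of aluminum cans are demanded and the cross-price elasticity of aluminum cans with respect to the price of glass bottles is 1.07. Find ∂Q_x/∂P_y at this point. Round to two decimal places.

130.59

ε = (∂Q_x/∂P_y)·(P_y/Q_x) ⇒ ∂Q_x/∂P_y = ε·Q_x/P_y = 1.07 × 3222/26.4 ≈ 130.59.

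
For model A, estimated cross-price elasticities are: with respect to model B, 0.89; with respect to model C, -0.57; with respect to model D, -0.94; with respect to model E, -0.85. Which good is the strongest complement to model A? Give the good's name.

model D

Complements have ε < 0. The most negative value is -0.94 (model D).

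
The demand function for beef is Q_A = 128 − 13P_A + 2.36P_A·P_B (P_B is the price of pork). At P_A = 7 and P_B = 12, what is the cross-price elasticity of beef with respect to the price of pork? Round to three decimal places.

At P_A = 7 and P_B = 12: Q_A = 235.24.
∂Q_A/∂P_B = 2.36P_A = 2.36(7) = 16.5200.
ε = (∂Q_A/∂P_B)(P_B/Q_A) = 16.5200 × (12/235.24) ≈ 0.843.
ε > 0: substitutes.

0.843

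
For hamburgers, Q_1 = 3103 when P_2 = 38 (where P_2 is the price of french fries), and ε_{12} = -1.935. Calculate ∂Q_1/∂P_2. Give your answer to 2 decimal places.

-158.01

ε = (∂Q_1/∂P_2)·(P_2/Q_1) ⇒ ∂Q_1/∂P_2 = ε·Q_1/P_2 = -1.935 × 3103/38 ≈ -158.01.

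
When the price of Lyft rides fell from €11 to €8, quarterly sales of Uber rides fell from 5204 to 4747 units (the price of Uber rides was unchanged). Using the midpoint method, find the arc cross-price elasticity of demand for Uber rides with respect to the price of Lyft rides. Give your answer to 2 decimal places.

ΔQ_A = 4747 − 5204 = -457; ΔP_B = 8 − 11 = -3.
Midpoints: Q̄_A = 4975.5, P̄_B = 9.50.
ε = (ΔQ_A/Q̄_A)/(ΔP_B/P̄_B) = (-457/4975.5)/(-3/9.50) ≈ 0.29.
ε > 0: Uber rides and Lyft rides are substitutes.

0.29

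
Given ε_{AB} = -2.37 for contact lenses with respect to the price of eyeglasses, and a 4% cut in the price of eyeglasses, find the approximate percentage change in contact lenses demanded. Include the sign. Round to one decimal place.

9.5%

%ΔQ ≈ ε × %ΔP of eyeglasses = -2.37 × (-4%) = 9.5%.
Demand for contact lenses rises by about 9.5%.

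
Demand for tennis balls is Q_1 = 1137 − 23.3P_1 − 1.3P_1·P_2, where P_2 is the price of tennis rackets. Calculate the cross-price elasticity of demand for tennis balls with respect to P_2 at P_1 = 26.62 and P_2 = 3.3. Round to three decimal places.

At P_1 = 26.62 and P_2 = 3.3: Q_1 = 402.554.
∂Q_1/∂P_2 = -1.3P_1 = -1.3(26.62) = -34.6060.
ε = (∂Q_1/∂P_2)(P_2/Q_1) = -34.6060 × (3.3/402.554) ≈ -0.284.
ε < 0: complements.

-0.284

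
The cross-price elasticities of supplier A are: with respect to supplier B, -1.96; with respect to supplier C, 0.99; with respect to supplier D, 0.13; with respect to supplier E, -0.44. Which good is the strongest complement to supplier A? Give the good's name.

supplier B

Complements have ε < 0. The most negative value is -1.96 (supplier B).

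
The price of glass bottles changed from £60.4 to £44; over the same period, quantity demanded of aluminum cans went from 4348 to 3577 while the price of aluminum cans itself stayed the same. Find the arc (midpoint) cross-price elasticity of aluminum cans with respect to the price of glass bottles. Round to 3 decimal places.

ΔQ_A = 3577 − 4348 = -771; ΔP_B = 44 − 60.4 = -16.4.
Midpoints: Q̄_A = 3962.5, P̄_B = 52.20.
ε = (ΔQ_A/Q̄_A)/(ΔP_B/P̄_B) = (-771/3962.5)/(-16.4/52.20) ≈ 0.619.

0.619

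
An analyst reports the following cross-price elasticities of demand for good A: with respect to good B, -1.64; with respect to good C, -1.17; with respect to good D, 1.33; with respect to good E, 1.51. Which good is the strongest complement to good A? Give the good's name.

good B

Complements have ε < 0. The most negative value is -1.64 (good B).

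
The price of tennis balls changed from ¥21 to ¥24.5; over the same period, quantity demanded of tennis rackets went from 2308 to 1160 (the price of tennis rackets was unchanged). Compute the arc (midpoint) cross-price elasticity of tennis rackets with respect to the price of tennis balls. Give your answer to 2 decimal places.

-4.30

ΔQ_A = 1160 − 2308 = -1148; ΔP_B = 24.5 − 21 = 3.5.
Midpoints: Q̄_A = 1734.0, P̄_B = 22.75.
ε = (ΔQ_A/Q̄_A)/(ΔP_B/P̄_B) = (-1148/1734.0)/(3.5/22.75) ≈ -4.30.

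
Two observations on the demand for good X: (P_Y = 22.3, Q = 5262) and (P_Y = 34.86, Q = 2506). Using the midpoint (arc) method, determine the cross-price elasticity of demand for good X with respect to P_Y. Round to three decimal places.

-1.615

ΔQ_X = 2506 − 5262 = -2756; ΔP_Y = 34.86 − 22.3 = 12.56.
Midpoints: Q̄_X = 3884.0, P̄_Y = 28.58.
ε = (ΔQ_X/Q̄_X)/(ΔP_Y/P̄_Y) = (-2756/3884.0)/(12.56/28.58) ≈ -1.615.
ε < 0: good X and good Y are complements.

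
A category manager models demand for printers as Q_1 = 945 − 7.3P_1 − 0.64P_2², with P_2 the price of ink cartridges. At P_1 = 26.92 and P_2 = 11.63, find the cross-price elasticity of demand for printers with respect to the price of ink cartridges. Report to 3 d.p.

-0.262

At P_1 = 26.92 and P_2 = 11.63: Q_1 = 661.920.
∂Q_1/∂P_2 = -1.28P_2 = -1.28(11.63) = -14.8864.
ε = (∂Q_1/∂P_2)(P_2/Q_1) = -14.8864 × (11.63/661.920) ≈ -0.262.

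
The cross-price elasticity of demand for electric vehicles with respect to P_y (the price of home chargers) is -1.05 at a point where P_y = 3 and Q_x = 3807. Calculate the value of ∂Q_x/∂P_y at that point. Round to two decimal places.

ε = (∂Q_x/∂P_y)·(P_y/Q_x) ⇒ ∂Q_x/∂P_y = ε·Q_x/P_y = -1.05 × 3807/3 ≈ -1332.45.

-1332.45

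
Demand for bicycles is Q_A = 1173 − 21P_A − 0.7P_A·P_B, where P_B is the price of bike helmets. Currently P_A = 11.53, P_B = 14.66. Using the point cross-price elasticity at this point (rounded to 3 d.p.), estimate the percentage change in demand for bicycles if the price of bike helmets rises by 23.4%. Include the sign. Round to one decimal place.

-3.4%

At P_A = 11.53, P_B = 14.66: Q_A = 812.549.
∂Q_A/∂P_B = -0.7P_A = -8.0710.
ε = (∂Q_A/∂P_B)(P_B/Q_A) = -8.0710 × 14.66/812.549 ≈ -0.146.
%ΔQ_A ≈ ε × %ΔP_B = -0.146 × (23.4%) = -3.4%.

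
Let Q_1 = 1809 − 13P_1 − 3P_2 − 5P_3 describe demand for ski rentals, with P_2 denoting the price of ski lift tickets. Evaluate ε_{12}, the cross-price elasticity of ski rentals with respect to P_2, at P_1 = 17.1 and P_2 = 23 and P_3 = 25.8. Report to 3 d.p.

At P_1 = 17.1 and P_2 = 23 and P_3 = 25.8: Q_1 = 1388.7.
∂Q_1/∂P_2 = -3.
ε = (∂Q_1/∂P_2)(P_2/Q_1) = -3 × (23/1388.7) ≈ -0.050.

-0.050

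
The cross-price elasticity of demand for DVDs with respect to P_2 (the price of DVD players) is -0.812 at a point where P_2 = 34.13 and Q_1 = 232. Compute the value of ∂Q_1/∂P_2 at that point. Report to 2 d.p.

-5.52

ε = (∂Q_1/∂P_2)·(P_2/Q_1) ⇒ ∂Q_1/∂P_2 = ε·Q_1/P_2 = -0.812 × 232/34.13 ≈ -5.52.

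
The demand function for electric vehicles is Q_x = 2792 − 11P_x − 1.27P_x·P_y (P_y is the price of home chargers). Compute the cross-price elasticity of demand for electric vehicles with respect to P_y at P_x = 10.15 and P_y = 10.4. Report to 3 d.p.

At P_x = 10.15 and P_y = 10.4: Q_x = 2546.289.
∂Q_x/∂P_y = -1.27P_x = -1.27(10.15) = -12.8905.
ε = (∂Q_x/∂P_y)(P_y/Q_x) = -12.8905 × (10.4/2546.289) ≈ -0.053.
ε < 0: complements.

-0.053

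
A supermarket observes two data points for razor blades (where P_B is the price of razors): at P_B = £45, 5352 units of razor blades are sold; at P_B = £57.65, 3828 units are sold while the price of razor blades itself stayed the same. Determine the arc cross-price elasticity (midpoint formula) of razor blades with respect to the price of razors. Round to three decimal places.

ΔQ_A = 3828 − 5352 = -1524; ΔP_B = 57.65 − 45 = 12.65.
Midpoints: Q̄_A = 4590.0, P̄_B = 51.33.
ε = (ΔQ_A/Q̄_A)/(ΔP_B/P̄_B) = (-1524/4590.0)/(12.65/51.33) ≈ -1.347.
ε < 0: razor blades and razors are complements.

-1.347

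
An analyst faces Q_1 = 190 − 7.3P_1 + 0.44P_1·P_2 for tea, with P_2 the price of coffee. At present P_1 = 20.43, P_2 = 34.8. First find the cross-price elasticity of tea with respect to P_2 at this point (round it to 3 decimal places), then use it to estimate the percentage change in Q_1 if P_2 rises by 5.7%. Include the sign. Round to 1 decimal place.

5.0%

At P_1 = 20.43, P_2 = 34.8: Q_1 = 353.685.
∂Q_1/∂P_2 = 0.44P_1 = 8.9892.
ε = (∂Q_1/∂P_2)(P_2/Q_1) = 8.9892 × 34.8/353.685 ≈ 0.884.
%ΔQ_1 ≈ ε × %ΔP_2 = 0.884 × (5.7%) = 5.0%.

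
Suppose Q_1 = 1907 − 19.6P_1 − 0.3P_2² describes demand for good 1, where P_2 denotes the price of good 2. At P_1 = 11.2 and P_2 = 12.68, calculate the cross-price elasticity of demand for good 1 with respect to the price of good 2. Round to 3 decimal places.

-0.059

At P_1 = 11.2 and P_2 = 12.68: Q_1 = 1639.245.
∂Q_1/∂P_2 = -0.6P_2 = -0.6(12.68) = -7.6080.
ε = (∂Q_1/∂P_2)(P_2/Q_1) = -7.6080 × (12.68/1639.245) ≈ -0.059.
ε < 0: complements.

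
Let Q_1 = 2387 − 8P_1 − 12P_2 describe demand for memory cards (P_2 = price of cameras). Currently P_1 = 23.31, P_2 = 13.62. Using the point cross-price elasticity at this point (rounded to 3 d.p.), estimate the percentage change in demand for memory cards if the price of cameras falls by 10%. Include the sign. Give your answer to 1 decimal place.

0.8%

At P_1 = 23.31, P_2 = 13.62: Q_1 = 2037.08.
∂Q_1/∂P_2 = -12.
ε = (∂Q_1/∂P_2)(P_2/Q_1) = -12.0000 × 13.62/2037.08 ≈ -0.080.
%ΔQ_1 ≈ ε × %ΔP_2 = -0.080 × (-10%) = 0.8%.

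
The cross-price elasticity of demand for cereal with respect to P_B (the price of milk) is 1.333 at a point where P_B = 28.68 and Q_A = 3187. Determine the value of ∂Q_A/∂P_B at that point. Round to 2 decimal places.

148.13

ε = (∂Q_A/∂P_B)·(P_B/Q_A) ⇒ ∂Q_A/∂P_B = ε·Q_A/P_B = 1.333 × 3187/28.68 ≈ 148.13.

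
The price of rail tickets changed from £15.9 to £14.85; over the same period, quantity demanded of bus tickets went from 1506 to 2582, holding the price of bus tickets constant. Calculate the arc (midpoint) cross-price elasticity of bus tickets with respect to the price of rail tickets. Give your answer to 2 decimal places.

-7.71

ΔQ_A = 2582 − 1506 = 1076; ΔP_B = 14.85 − 15.9 = -1.05.
Midpoints: Q̄_A = 2044.0, P̄_B = 15.38.
ε = (ΔQ_A/Q̄_A)/(ΔP_B/P̄_B) = (1076/2044.0)/(-1.05/15.38) ≈ -7.71.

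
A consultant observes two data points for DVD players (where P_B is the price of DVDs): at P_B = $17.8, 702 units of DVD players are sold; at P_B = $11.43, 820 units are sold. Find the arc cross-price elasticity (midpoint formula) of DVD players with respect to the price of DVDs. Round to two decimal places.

ΔQ_A = 820 − 702 = 118; ΔP_B = 11.43 − 17.8 = -6.37.
Midpoints: Q̄_A = 761.0, P̄_B = 14.62.
ε = (ΔQ_A/Q̄_A)/(ΔP_B/P̄_B) = (118/761.0)/(-6.37/14.62) ≈ -0.36.
ε < 0: DVD players and DVDs are complements.

-0.36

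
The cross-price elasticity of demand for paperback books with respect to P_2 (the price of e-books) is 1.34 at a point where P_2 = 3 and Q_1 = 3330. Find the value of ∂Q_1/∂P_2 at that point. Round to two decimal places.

1487.40

ε = (∂Q_1/∂P_2)·(P_2/Q_1) ⇒ ∂Q_1/∂P_2 = ε·Q_1/P_2 = 1.34 × 3330/3 ≈ 1487.40.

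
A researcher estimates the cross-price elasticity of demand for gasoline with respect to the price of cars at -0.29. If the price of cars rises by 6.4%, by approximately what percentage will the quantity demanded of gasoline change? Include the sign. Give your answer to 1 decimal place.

%ΔQ ≈ ε × %ΔP of cars = -0.29 × (6.4%) = -1.9%.
Demand for gasoline falls by about 1.9%.

-1.9%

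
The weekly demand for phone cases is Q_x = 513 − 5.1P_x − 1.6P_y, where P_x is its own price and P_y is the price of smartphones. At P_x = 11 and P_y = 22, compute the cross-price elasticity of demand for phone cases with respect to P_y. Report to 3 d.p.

-0.083

At P_x = 11 and P_y = 22: Q_x = 421.7.
∂Q_x/∂P_y = -1.6.
ε = (∂Q_x/∂P_y)(P_y/Q_x) = -1.6 × (22/421.7) ≈ -0.083.
Since ε < 0, phone cases and smartphones are complements.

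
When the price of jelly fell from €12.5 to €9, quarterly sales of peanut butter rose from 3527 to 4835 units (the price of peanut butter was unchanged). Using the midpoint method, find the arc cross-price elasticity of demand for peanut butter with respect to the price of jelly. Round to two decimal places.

-0.96

ΔQ_A = 4835 − 3527 = 1308; ΔP_B = 9 − 12.5 = -3.5.
Midpoints: Q̄_A = 4181.0, P̄_B = 10.75.
ε = (ΔQ_A/Q̄_A)/(ΔP_B/P̄_B) = (1308/4181.0)/(-3.5/10.75) ≈ -0.96.
ε < 0: peanut butter and jelly are complements.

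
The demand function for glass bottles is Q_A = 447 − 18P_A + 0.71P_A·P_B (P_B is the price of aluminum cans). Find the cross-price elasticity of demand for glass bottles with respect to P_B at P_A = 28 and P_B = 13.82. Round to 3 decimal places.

1.262

At P_A = 28 and P_B = 13.82: Q_A = 217.742.
∂Q_A/∂P_B = 0.71P_A = 0.71(28) = 19.8800.
ε = (∂Q_A/∂P_B)(P_B/Q_A) = 19.8800 × (13.82/217.742) ≈ 1.262.
ε > 0: substitutes.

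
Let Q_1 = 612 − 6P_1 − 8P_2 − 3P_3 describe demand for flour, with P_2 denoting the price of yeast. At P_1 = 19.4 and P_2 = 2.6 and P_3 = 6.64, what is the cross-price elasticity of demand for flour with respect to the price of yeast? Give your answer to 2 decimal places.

At P_1 = 19.4 and P_2 = 2.6 and P_3 = 6.64: Q_1 = 454.88.
∂Q_1/∂P_2 = -8.
ε = (∂Q_1/∂P_2)(P_2/Q_1) = -8 × (2.6/454.88) ≈ -0.05.

-0.05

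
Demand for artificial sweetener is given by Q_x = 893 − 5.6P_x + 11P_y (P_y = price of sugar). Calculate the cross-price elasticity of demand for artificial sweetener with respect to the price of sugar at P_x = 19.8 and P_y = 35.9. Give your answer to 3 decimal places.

0.336

At P_x = 19.8 and P_y = 35.9: Q_x = 1177.02.
∂Q_x/∂P_y = 11.
ε = (∂Q_x/∂P_y)(P_y/Q_x) = 11 × (35.9/1177.02) ≈ 0.336.
Since ε > 0, artificial sweetener and sugar are substitutes.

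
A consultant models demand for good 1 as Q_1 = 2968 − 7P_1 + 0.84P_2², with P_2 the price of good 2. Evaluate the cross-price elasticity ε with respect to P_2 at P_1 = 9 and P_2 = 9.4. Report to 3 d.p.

0.050

At P_1 = 9 and P_2 = 9.4: Q_1 = 2979.222.
∂Q_1/∂P_2 = 1.68P_2 = 1.68(9.4) = 15.7920.
ε = (∂Q_1/∂P_2)(P_2/Q_1) = 15.7920 × (9.4/2979.222) ≈ 0.050.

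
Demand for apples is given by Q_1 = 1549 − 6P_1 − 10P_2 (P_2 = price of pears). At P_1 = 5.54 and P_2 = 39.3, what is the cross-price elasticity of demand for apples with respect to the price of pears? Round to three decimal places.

At P_1 = 5.54 and P_2 = 39.3: Q_1 = 1122.76.
∂Q_1/∂P_2 = -10.
ε = (∂Q_1/∂P_2)(P_2/Q_1) = -10 × (39.3/1122.76) ≈ -0.350.
Since ε < 0, apples and pears are complements.

-0.350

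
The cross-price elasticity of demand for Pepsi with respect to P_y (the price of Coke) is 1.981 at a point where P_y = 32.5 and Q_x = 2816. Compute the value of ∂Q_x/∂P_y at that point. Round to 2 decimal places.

ε = (∂Q_x/∂P_y)·(P_y/Q_x) ⇒ ∂Q_x/∂P_y = ε·Q_x/P_y = 1.981 × 2816/32.5 ≈ 171.65.

171.65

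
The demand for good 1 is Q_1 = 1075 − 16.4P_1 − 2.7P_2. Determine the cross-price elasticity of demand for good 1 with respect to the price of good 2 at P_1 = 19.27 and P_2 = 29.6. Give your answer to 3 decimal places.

-0.118

At P_1 = 19.27 and P_2 = 29.6: Q_1 = 679.052.
∂Q_1/∂P_2 = -2.7.
ε = (∂Q_1/∂P_2)(P_2/Q_1) = -2.7 × (29.6/679.052) ≈ -0.118.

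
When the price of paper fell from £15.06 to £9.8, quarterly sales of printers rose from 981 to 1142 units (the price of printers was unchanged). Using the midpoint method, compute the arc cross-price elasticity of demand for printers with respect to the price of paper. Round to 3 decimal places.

-0.358

ΔQ_A = 1142 − 981 = 161; ΔP_B = 9.8 − 15.06 = -5.26.
Midpoints: Q̄_A = 1061.5, P̄_B = 12.43.
ε = (ΔQ_A/Q̄_A)/(ΔP_B/P̄_B) = (161/1061.5)/(-5.26/12.43) ≈ -0.358.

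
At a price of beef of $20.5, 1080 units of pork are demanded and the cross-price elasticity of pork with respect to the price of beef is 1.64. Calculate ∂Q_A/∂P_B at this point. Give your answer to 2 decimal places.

ε = (∂Q_A/∂P_B)·(P_B/Q_A) ⇒ ∂Q_A/∂P_B = ε·Q_A/P_B = 1.64 × 1080/20.5 ≈ 86.40.

86.40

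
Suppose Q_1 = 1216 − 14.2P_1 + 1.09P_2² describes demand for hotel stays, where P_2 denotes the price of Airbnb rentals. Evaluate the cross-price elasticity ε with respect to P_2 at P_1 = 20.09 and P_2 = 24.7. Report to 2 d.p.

At P_1 = 20.09 and P_2 = 24.7: Q_1 = 1595.720.
∂Q_1/∂P_2 = 2.18P_2 = 2.18(24.7) = 53.8460.
ε = (∂Q_1/∂P_2)(P_2/Q_1) = 53.8460 × (24.7/1595.720) ≈ 0.83.
ε > 0: substitutes.

0.83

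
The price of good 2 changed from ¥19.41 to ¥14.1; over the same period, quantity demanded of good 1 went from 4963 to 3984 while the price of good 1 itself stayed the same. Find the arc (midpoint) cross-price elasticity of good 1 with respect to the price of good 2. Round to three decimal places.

0.691

ΔQ_1 = 3984 − 4963 = -979; ΔP_2 = 14.1 − 19.41 = -5.31.
Midpoints: Q̄_1 = 4473.5, P̄_2 = 16.75.
ε = (ΔQ_1/Q̄_1)/(ΔP_2/P̄_2) = (-979/4473.5)/(-5.31/16.75) ≈ 0.691.
ε > 0: good 1 and good 2 are substitutes.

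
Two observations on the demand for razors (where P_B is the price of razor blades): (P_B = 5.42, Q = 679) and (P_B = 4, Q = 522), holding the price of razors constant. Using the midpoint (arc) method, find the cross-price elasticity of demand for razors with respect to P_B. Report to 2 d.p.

0.87

ΔQ_A = 522 − 679 = -157; ΔP_B = 4 − 5.42 = -1.42.
Midpoints: Q̄_A = 600.5, P̄_B = 4.71.
ε = (ΔQ_A/Q̄_A)/(ΔP_B/P̄_B) = (-157/600.5)/(-1.42/4.71) ≈ 0.87.
ε > 0: razors and razor blades are substitutes.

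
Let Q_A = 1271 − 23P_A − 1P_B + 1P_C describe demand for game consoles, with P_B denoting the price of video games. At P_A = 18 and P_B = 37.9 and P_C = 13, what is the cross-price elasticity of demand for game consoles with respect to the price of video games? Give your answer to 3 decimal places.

At P_A = 18 and P_B = 37.9 and P_C = 13: Q_A = 832.1.
∂Q_A/∂P_B = -1.
ε = (∂Q_A/∂P_B)(P_B/Q_A) = -1 × (37.9/832.1) ≈ -0.046.

-0.046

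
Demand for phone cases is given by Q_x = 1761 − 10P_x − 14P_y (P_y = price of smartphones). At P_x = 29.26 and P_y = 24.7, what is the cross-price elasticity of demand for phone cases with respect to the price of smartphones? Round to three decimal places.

At P_x = 29.26 and P_y = 24.7: Q_x = 1122.6.
∂Q_x/∂P_y = -14.
ε = (∂Q_x/∂P_y)(P_y/Q_x) = -14 × (24.7/1122.6) ≈ -0.308.

-0.308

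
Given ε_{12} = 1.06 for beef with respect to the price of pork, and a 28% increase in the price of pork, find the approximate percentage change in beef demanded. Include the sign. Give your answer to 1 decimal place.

29.7%

%ΔQ ≈ ε × %ΔP of pork = 1.06 × (28%) = 29.7%.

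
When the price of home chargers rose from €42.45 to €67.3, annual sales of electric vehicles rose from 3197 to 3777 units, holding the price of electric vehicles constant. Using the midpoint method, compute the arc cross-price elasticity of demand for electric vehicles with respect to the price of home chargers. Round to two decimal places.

ΔQ_A = 3777 − 3197 = 580; ΔP_B = 67.3 − 42.45 = 24.85.
Midpoints: Q̄_A = 3487.0, P̄_B = 54.88.
ε = (ΔQ_A/Q̄_A)/(ΔP_B/P̄_B) = (580/3487.0)/(24.85/54.88) ≈ 0.37.
ε > 0: electric vehicles and home chargers are substitutes.

0.37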